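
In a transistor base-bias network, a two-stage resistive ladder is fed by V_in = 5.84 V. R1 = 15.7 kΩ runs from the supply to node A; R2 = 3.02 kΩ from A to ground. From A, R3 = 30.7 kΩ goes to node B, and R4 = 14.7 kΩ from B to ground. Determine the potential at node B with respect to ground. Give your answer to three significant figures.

V_B ≈ 0.289 V

Node A sees R2 in parallel with the series input of stage 2, R3 + R4 = 45.40 kΩ.
Effective lower resistance at A: R2 ‖ 45.40 = 2.832 kΩ.
V_A = 5.84 × 2.832/(15.7 + 2.832) = 0.8924 V.
Then the unloaded second divider: V_B = V_A × R4/(R3+R4) = 0.8924 × 0.3238 = 0.2889 V.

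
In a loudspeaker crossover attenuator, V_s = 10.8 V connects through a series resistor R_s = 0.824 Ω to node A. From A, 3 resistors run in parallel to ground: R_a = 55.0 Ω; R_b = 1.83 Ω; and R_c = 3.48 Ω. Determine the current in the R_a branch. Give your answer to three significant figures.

Combine the parallel branches: R_p = (1/55.0 + 1/1.83 + 1/3.48)⁻¹ = 1.174 Ω.
Node voltage V_A = V_s · R_p/(R_s + R_p) = 10.8 × 0.5875 = 6.345 V.
Branch current I = V_A/R_a = 6.345/55.0 = 0.1154 A.

I ≈ 0.115 A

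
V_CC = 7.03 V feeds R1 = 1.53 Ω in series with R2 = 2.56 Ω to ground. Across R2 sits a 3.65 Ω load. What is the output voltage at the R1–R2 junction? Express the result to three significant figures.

V_out ≈ 3.49 V

The load sits in parallel with R2, giving an effective lower resistance R2' = R2·R_L/(R2+R_L) = 1.505 Ω.
Then V_out = V_CC · R2'/(R1 + R2') = 7.03 × 1.505/3.035 = 3.486 V.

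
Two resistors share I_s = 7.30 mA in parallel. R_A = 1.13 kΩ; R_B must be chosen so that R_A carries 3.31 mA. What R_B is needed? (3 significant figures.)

R_B ≈ 0.937 kΩ

The fraction through R_A equals R_B/(R_A+R_B).
With f = 0.4534, R_B = R_A · f/(1−f) = 1.13 × 0.8296 = 0.9374 kΩ.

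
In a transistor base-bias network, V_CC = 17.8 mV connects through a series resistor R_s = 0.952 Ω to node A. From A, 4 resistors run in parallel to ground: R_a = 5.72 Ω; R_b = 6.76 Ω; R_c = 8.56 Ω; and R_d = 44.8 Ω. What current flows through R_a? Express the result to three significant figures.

Combine the parallel branches: R_p = (1/5.72 + 1/6.76 + 1/8.56 + 1/44.8)⁻¹ = 2.165 Ω.
Node voltage V_A = V_CC · R_p/(R_s + R_p) = 17.8 × 0.6946 = 12.36 mV.
I(R_a) = V_A / R_a = 12.36/5.72 = 2.161 mA.

I ≈ 2.16 mA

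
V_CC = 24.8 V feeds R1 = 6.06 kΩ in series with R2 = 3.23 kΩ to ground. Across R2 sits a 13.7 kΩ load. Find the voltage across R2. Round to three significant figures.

The load sits in parallel with R2, giving an effective lower resistance R2' = R2·R_L/(R2+R_L) = 2.614 kΩ.
Now apply the divider: V_out = 24.8 × 0.3013 = 7.473 V.

V_out ≈ 7.47 V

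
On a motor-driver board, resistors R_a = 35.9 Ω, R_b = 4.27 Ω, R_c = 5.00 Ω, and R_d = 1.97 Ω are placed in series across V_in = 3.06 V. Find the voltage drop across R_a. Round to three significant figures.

ΣR = 35.9 + 4.27 + 5.00 + 1.97 = 47.14 Ω.
V = V_in · R/ΣR = 3.06 × 0.7616 = 2.330 V.

V ≈ 2.33 V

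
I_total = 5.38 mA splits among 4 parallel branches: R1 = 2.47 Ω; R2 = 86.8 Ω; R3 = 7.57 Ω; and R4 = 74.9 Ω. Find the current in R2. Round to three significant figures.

Total conductance ΣG = 1/2.47 + 1/86.8 + 1/7.57 + 1/74.9 = 0.5618 (units of 1/Ω).
Current divider: I(R2) = I_total · G_k/ΣG = 5.38 × (0.01152/0.5618) = 5.38 × 0.02051 = 0.1103 mA.

I ≈ 0.110 mA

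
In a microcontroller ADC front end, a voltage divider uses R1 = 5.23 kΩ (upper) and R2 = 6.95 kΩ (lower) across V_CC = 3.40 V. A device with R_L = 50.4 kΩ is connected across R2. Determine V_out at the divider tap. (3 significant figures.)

V_out ≈ 1.83 V

The load sits in parallel with R2, giving an effective lower resistance R2' = R2·R_L/(R2+R_L) = 6.108 kΩ.
Now apply the divider: V_out = 3.40 × 0.5387 = 1.832 V.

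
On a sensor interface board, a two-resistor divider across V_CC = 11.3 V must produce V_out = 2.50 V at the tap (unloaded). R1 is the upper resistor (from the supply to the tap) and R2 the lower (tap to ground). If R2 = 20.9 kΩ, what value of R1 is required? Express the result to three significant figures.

V_out/V_CC = R2/(R1+R2) = 0.2212.
So R1 = R2 · (V_CC/V_out − 1) = 20.9 × (11.3/2.50 − 1) = 20.9 × 3.520 = 73.57 kΩ.

R1 ≈ 73.6 kΩ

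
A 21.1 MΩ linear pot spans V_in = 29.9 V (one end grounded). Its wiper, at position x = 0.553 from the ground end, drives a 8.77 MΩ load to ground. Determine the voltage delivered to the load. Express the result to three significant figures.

V_out ≈ 10.4 V

Split the track: R_lower = x·R_p = 11.67 MΩ, R_upper = (1−x)·R_p = 9.432 MΩ.
(x·R_p) ‖ R_L = 5.007 MΩ.
Loaded-divider output: V_out = 29.9 × 0.3468 = 10.37 V.
(Unloaded: V_out = x·V_in = 16.5 V.)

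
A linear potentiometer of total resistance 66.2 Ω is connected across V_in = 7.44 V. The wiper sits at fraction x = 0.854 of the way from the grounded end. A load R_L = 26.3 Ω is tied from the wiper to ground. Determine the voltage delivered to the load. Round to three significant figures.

Split the track: R_lower = x·R_p = 56.53 Ω, R_upper = (1−x)·R_p = 9.665 Ω.
R_L loads the lower segment: effective lower R = 17.95 Ω.
Then V_out = V_in · 17.95/(9.665 + 17.95) = 4.836 V.
(Unloaded: V_out = x·V_in = 6.35 V.)

V_out ≈ 4.84 V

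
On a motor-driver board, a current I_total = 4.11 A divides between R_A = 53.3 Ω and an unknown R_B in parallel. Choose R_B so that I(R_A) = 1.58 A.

R_B ≈ 33.3 Ω

The fraction through R_A equals R_B/(R_A+R_B).
With f = 0.3844, R_B = R_A · f/(1−f) = 53.3 × 0.6245 = 33.29 Ω.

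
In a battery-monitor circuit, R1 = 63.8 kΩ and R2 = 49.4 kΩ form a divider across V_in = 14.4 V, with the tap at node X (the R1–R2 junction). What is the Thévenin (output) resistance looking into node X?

With V_in suppressed (replaced by a short), R_th = R1 ‖ R2 = (63.80 × 49.4)/(63.80 + 49.4) = 27.84 kΩ.

R_th ≈ 27.8 kΩ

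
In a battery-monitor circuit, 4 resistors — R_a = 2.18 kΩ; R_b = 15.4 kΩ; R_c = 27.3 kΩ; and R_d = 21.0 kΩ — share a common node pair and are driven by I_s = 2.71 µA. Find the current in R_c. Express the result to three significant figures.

ΣG = 1/2.18 + 1/15.4 + 1/27.3 + 1/21.0 = 0.6079.
By the current-divider rule, I = I_s · G_k/ΣG = 2.71 × 0.06026 = 0.1633 µA.

I ≈ 0.163 µA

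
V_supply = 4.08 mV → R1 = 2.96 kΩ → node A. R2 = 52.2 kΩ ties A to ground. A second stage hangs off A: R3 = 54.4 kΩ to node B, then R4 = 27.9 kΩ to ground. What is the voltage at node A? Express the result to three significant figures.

V_A ≈ 3.73 mV

Node A sees R2 in parallel with the series input of stage 2, R3 + R4 = 82.30 kΩ.
R2 ‖ (R3+R4) = 31.94 kΩ.
So V_A = 4.08 × 0.9152 = 3.734 mV.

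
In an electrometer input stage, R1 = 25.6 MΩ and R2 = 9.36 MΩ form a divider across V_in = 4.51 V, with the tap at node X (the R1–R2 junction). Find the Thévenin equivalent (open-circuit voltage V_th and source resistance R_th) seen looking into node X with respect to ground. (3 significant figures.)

V_th ≈ 1.21 V, R_th ≈ 6.85 MΩ

V_th is the unloaded tap voltage: V_in · R2/(R1+R2) = 4.51 × 0.2677 = 1.207 V.
With V_in suppressed (replaced by a short), R_th = R1 ‖ R2 = (25.60 × 9.36)/(25.60 + 9.36) = 6.854 MΩ.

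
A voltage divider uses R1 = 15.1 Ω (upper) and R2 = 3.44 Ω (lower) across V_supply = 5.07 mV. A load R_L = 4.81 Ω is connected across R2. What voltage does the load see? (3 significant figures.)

V_out ≈ 0.594 mV

The load sits in parallel with R2, giving an effective lower resistance R2' = R2·R_L/(R2+R_L) = 2.006 Ω.
Now apply the divider: V_out = 5.07 × 0.1172 = 0.5945 mV.
(Unloaded it would be 0.941 mV; the load pulls it down.)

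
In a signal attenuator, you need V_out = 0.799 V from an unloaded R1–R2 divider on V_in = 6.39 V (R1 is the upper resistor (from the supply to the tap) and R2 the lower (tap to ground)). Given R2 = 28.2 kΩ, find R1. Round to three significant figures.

R1 ≈ 197 kΩ

V_out/V_in = R2/(R1+R2) = 0.1250.
So R1 = R2 · (V_in/V_out − 1) = 28.2 × (6.39/0.799 − 1) = 28.2 × 6.997 = 197.3 kΩ.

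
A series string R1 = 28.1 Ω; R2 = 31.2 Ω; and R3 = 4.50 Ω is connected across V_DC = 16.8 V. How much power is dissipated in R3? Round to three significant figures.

The common current is I = 16.8/63.80 = 0.2633 A.
V(R3) = I·R = 1.185 V; P = V·I = 1.185 × 0.2633 = 0.3120 W.

P ≈ 0.312 W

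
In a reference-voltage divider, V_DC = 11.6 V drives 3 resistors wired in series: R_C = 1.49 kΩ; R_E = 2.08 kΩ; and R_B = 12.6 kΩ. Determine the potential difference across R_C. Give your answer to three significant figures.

Total series resistance ΣR = 1.49 + 2.08 + 12.6 = 16.17 kΩ.
V = V_DC · R/ΣR = 11.6 × 0.09215 = 1.069 V.

V ≈ 1.07 V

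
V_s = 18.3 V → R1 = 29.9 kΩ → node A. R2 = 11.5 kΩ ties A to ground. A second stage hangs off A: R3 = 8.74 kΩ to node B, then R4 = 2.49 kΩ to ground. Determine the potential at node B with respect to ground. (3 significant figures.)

Looking into the second stage from A: R3 + R4 = 11.23 kΩ appears in parallel with R2.
R2 ‖ (R3+R4) = 5.682 kΩ.
First divider: V_A = V_s · 5.682/(29.9 + 5.682) = 2.922 V.
V_B = V_A × 0.2217 = 0.6479 V.

V_B ≈ 0.648 V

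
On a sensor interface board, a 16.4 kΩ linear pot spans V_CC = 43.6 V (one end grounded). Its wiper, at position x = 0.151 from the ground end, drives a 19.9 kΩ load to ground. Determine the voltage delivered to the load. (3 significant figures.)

V_out ≈ 5.95 V

Lower segment x·R_p = 2.476 kΩ; upper segment (1−x)·R_p = 13.92 kΩ.
(x·R_p) ‖ R_L = 2.202 kΩ.
Loaded-divider output: V_out = 43.6 × 0.1366 = 5.954 V.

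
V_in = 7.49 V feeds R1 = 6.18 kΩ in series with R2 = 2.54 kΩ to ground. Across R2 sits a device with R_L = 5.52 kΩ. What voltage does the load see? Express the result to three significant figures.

V_out ≈ 1.65 V

R2 ‖ R_L = (2.54 × 5.52)/(2.54 + 5.52) = 1.740 kΩ.
Then V_out = V_in · R2'/(R1 + R2') = 7.49 × 1.740/7.920 = 1.645 V.
(Unloaded it would be 2.18 V; the load pulls it down.)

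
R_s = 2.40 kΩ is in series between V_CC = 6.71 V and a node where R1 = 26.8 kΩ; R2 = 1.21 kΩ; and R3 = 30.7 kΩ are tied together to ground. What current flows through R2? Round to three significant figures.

I ≈ 1.76 mA

Combine the parallel branches: R_p = (1/26.8 + 1/1.21 + 1/30.7)⁻¹ = 1.116 kΩ.
V_A = 6.71 × 1.116/3.516 = 2.129 V.
I(R2) = V_A / R2 = 2.129/1.21 = 1.760 mA.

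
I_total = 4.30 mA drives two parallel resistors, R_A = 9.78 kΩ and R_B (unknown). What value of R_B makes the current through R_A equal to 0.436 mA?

R_B ≈ 1.10 kΩ

Two-branch current divider: I_A = I_total · R_B/(R_A + R_B).
With f = 0.1014, R_B = R_A · f/(1−f) = 9.78 × 0.1128 = 1.104 kΩ.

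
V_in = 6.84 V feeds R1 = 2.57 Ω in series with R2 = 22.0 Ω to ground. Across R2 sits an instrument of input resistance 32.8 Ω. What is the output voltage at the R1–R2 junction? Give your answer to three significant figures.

V_out ≈ 5.72 V

First combine the lower leg with the load: R2 ‖ R_L = 13.17 Ω.
Then V_out = V_in · R2'/(R1 + R2') = 6.84 × 13.17/15.74 = 5.723 V.
(Unloaded it would be 6.12 V; the load pulls it down.)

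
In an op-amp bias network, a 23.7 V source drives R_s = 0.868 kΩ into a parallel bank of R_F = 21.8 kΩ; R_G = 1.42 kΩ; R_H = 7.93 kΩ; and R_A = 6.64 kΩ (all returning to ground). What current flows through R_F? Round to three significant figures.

Equivalent of the parallel group: R_p = 0.9739 kΩ.
Node voltage V_A = V_DC · R_p/(R_s + R_p) = 23.7 × 0.5287 = 12.53 V.
Branch current I = V_A/R_F = 12.53/21.8 = 0.5748 mA.

I ≈ 0.575 mA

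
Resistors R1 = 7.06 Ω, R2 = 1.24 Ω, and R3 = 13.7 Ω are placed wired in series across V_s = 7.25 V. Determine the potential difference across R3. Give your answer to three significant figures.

V ≈ 4.51 V

ΣR = 7.06 + 1.24 + 13.7 = 22.00 Ω.
Voltage divider: V = V_s · (13.70 / 22.00) = 7.25 × 0.6227 = 4.515 V.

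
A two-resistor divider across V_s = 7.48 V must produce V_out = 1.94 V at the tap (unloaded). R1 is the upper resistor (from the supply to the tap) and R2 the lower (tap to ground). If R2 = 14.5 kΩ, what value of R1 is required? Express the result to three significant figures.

R1 ≈ 41.4 kΩ

The divider ratio is R2/(R1+R2) = 1.94/7.48 = 0.2594.
R1 = R2·(1/k − 1) = 14.5 × 2.856 = 41.41 kΩ.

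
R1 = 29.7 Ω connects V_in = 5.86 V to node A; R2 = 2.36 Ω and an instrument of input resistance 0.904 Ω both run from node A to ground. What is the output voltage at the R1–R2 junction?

R2 ‖ R_L = (2.36 × 0.904)/(2.36 + 0.904) = 0.6536 Ω.
Voltage divider with the loaded lower leg: V_out = 5.86 × 0.6536/(29.7 + 0.6536) = 5.86 × 0.02153 = 0.1262 V.
(Unloaded it would be 0.431 V; the load pulls it down.)

V_out ≈ 0.126 V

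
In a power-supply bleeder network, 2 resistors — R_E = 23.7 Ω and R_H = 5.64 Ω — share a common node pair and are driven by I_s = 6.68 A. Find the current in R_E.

I ≈ 1.28 A

Two-branch current divider: I_k = I_s · R_other/(R_1 + R_2).
I(R_E) = 6.68 × 5.64/(23.7 + 5.64) = 6.68 × 0.1922 = 1.284 A.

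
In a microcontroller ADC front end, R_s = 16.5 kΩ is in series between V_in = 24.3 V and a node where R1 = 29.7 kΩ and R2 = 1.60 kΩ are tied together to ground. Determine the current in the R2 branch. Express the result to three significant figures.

I ≈ 1.28 mA

Parallel bank: R_p = 1/(1/29.7 + 1/1.60) = 1.518 kΩ.
V_A = 24.3 × 1.518/18.02 = 2.048 V.
Branch current I = V_A/R2 = 2.048/1.60 = 1.280 mA.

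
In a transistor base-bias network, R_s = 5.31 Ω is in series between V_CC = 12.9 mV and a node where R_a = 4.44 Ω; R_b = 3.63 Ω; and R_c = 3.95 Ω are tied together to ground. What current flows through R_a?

I ≈ 0.581 mA

Equivalent of the parallel group: R_p = 1.326 Ω.
Node voltage V_A = V_CC · R_p/(R_s + R_p) = 12.9 × 0.1999 = 2.578 mV.
Branch current I = V_A/R_a = 2.578/4.44 = 0.5807 mA.
(Equivalently: I_total = 1.944 mA, then current-divider fraction G_k/ΣG = 0.2988.)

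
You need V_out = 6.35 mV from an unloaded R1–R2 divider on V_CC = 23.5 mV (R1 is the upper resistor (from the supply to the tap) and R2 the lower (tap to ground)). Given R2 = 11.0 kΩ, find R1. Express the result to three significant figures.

R1 ≈ 29.7 kΩ

Required fraction k = V_out/V_CC = 0.2702.
So R1 = R2 · (V_CC/V_out − 1) = 11.0 × (23.5/6.35 − 1) = 11.0 × 2.701 = 29.71 kΩ.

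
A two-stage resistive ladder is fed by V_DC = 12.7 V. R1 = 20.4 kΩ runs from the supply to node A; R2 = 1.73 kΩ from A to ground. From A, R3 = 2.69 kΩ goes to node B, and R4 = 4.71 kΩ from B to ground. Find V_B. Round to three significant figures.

Node A sees R2 in parallel with the series input of stage 2, R3 + R4 = 7.400 kΩ.
Effective lower resistance at A: R2 ‖ 7.400 = 1.402 kΩ.
So V_A = 12.7 × 0.06431 = 0.8168 V.
Stage 2 is unloaded, so V_B = V_A · R4/(R3+R4) = 0.8168 × 4.71/7.400 = 0.5199 V.

V_B ≈ 0.520 V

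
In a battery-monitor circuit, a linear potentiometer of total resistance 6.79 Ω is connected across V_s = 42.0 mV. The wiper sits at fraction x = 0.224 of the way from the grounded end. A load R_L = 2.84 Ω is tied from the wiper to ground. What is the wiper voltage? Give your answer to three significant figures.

V_out ≈ 6.65 mV

Split the track: R_lower = x·R_p = 1.521 Ω, R_upper = (1−x)·R_p = 5.269 Ω.
R_L loads the lower segment: effective lower R = 0.9905 Ω.
Loaded-divider output: V_out = 42.0 × 0.1582 = 6.646 mV.
(Unloaded: V_out = x·V_s = 9.41 mV.)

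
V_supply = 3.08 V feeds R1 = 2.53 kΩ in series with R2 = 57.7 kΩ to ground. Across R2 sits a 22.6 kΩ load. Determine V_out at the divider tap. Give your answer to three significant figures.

The load sits in parallel with R2, giving an effective lower resistance R2' = R2·R_L/(R2+R_L) = 16.24 kΩ.
Voltage divider with the loaded lower leg: V_out = 3.08 × 16.24/(2.53 + 16.24) = 3.08 × 0.8652 = 2.665 V.
(Unloaded it would be 2.95 V; the load pulls it down.)

V_out ≈ 2.66 V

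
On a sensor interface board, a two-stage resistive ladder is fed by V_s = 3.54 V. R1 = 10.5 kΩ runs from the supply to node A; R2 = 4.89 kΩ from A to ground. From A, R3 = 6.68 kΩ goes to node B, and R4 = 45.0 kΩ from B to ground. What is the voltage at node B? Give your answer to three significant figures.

Looking into the second stage from A: R3 + R4 = 51.68 kΩ appears in parallel with R2.
R2 ‖ (R3+R4) = 4.467 kΩ.
So V_A = 3.54 × 0.2985 = 1.057 V.
Stage 2 is unloaded, so V_B = V_A · R4/(R3+R4) = 1.057 × 45.0/51.68 = 0.9200 V.

V_B ≈ 0.920 V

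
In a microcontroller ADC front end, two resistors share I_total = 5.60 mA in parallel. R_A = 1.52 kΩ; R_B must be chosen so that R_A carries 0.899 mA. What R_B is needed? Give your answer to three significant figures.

The fraction through R_A equals R_B/(R_A+R_B).
0.899/5.60 = R_B/(R_A + R_B) → R_B = R_A · (0.1605)/(1 − 0.1605) = 1.52 × 0.1912 = 0.2907 kΩ.

R_B ≈ 0.291 kΩ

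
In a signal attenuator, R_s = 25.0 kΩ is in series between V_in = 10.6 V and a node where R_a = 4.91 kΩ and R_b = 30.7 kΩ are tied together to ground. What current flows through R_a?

I ≈ 0.313 mA

Equivalent of the parallel group: R_p = 4.233 kΩ.
V_A = 10.6 × 4.233/29.23 = 1.535 V.
Branch current I = V_A/R_a = 1.535/4.91 = 0.3126 mA.
(Check via current divider: I_total = 0.3626 mA; share G_k/ΣG = 0.8621 → same result.)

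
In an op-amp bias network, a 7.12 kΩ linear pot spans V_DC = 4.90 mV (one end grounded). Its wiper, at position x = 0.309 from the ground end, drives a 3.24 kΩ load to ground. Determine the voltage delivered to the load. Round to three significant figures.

V_out ≈ 1.03 mV

Lower segment x·R_p = 2.200 kΩ; upper segment (1−x)·R_p = 4.920 kΩ.
R_L loads the lower segment: effective lower R = 1.310 kΩ.
Then V_out = V_DC · 1.310/(4.920 + 1.310) = 1.031 mV.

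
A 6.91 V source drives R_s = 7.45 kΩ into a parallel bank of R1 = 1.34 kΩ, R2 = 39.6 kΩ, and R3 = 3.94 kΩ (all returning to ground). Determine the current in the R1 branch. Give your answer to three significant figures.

I ≈ 0.597 mA

Equivalent of the parallel group: R_p = 0.9753 kΩ.
V_A = 6.91 × 0.9753/8.425 = 0.7999 V.
Branch current I = V_A/R1 = 0.7999/1.34 = 0.5969 mA.
(Check via current divider: I_total = 0.8201 mA; share G_k/ΣG = 0.7278 → same result.)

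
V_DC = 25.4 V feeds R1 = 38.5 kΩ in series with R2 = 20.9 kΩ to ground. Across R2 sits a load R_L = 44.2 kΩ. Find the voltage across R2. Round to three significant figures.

The load sits in parallel with R2, giving an effective lower resistance R2' = R2·R_L/(R2+R_L) = 14.19 kΩ.
Now apply the divider: V_out = 25.4 × 0.2693 = 6.841 V.
(Unloaded it would be 8.94 V; the load pulls it down.)

V_out ≈ 6.84 V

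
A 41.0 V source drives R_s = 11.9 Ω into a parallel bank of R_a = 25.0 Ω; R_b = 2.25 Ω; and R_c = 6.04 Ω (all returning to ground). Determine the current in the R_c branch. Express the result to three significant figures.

I ≈ 0.777 A

Combine the parallel branches: R_p = (1/25.0 + 1/2.25 + 1/6.04)⁻¹ = 1.538 Ω.
V_A = 41.0 × 1.538/13.44 = 4.694 V.
Branch current I = V_A/R_c = 4.694/6.04 = 0.7771 A.
(Equivalently: I_total = 3.051 A, then current-divider fraction G_k/ΣG = 0.2547.)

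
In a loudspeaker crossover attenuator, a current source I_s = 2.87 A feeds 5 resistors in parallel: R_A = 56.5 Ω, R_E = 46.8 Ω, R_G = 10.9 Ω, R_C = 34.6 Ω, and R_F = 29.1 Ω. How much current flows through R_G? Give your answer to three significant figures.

I ≈ 1.36 A

ΣG = 1/56.5 + 1/46.8 + 1/10.9 + 1/34.6 + 1/29.1 = 0.1941.
R_G takes the fraction G_k/ΣG = 0.09174/0.1941 = 0.4727, so I = 2.87 × 0.4727 = 1.357 A.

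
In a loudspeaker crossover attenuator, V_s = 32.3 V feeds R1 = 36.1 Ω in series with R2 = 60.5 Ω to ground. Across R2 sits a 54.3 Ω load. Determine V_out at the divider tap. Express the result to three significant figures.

V_out ≈ 14.3 V

First combine the lower leg with the load: R2 ‖ R_L = 28.62 Ω.
Now apply the divider: V_out = 32.3 × 0.4422 = 14.28 V.
(Unloaded it would be 20.2 V; the load pulls it down.)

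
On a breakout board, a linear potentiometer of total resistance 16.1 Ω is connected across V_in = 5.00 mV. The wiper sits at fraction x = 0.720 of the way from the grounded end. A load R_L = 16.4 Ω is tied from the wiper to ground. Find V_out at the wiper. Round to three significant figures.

The pot divides into 4.508 Ω above the wiper and 11.59 Ω below.
Lower segment in parallel with the load: 11.59 ‖ 16.4 = 6.792 Ω.
V_out = 5.00 × 6.792/(4.508 + 6.792) = 3.005 mV.
(Unloaded: V_out = x·V_in = 3.60 mV.)

V_out ≈ 3.01 mV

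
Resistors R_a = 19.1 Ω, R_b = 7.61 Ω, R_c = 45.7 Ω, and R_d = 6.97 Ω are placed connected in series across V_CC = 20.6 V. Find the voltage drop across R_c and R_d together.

V ≈ 13.7 V

ΣR = 19.1 + 7.61 + 45.7 + 6.97 = 79.38 Ω.
R_{R_c..R_d} = 45.7 + 6.97 = 52.67 Ω.
Voltage divider: V = V_CC · (52.67 / 79.38) = 20.6 × 0.6635 = 13.67 V.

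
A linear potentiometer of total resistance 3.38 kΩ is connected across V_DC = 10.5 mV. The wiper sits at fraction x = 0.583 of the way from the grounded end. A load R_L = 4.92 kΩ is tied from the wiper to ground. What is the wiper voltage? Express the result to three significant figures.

V_out ≈ 5.25 mV

Split the track: R_lower = x·R_p = 1.971 kΩ, R_upper = (1−x)·R_p = 1.409 kΩ.
(x·R_p) ‖ R_L = 1.407 kΩ.
Loaded-divider output: V_out = 10.5 × 0.4996 = 5.245 mV.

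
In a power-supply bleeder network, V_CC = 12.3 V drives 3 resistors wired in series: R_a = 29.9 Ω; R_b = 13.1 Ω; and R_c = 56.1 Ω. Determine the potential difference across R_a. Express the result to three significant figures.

Series total: ΣR = 29.9 + 13.1 + 56.1 = 99.10 Ω.
By the voltage-divider rule, V = 12.3 × 29.90/99.10 = 3.711 V.

V ≈ 3.71 V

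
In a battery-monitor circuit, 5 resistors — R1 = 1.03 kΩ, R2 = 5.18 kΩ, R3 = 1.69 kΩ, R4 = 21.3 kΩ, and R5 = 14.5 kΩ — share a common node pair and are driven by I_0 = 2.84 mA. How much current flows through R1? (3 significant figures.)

Total conductance ΣG = 1/1.03 + 1/5.18 + 1/1.69 + 1/21.3 + 1/14.5 = 1.872 (units of 1/kΩ).
R1 takes the fraction G_k/ΣG = 0.9709/1.872 = 0.5188, so I = 2.84 × 0.5188 = 1.473 mA.

I ≈ 1.47 mA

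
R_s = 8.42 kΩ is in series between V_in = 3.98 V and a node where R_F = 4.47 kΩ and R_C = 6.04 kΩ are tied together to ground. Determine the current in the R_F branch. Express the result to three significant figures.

I ≈ 0.208 mA

Parallel bank: R_p = 1/(1/4.47 + 1/6.04) = 2.569 kΩ.
V_A = 3.98 × 2.569/10.99 = 0.9304 V.
I(R_F) = V_A / R_F = 0.9304/4.47 = 0.2081 mA.
(Check via current divider: I_total = 0.3622 mA; share G_k/ΣG = 0.5747 → same result.)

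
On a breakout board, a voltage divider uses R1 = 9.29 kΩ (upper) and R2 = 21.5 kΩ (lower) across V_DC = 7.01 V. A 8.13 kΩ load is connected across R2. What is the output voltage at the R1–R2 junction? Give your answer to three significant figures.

V_out ≈ 2.72 V

First combine the lower leg with the load: R2 ‖ R_L = 5.899 kΩ.
Now apply the divider: V_out = 7.01 × 0.3884 = 2.723 V.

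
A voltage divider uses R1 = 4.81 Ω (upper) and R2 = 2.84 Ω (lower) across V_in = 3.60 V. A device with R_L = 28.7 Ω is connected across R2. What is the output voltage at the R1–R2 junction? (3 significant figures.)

R2 ‖ R_L = (2.84 × 28.7)/(2.84 + 28.7) = 2.584 Ω.
Voltage divider with the loaded lower leg: V_out = 3.60 × 2.584/(4.81 + 2.584) = 3.60 × 0.3495 = 1.258 V.

V_out ≈ 1.26 V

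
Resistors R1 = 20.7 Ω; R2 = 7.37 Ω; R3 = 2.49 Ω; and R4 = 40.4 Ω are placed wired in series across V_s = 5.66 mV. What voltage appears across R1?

Series total: ΣR = 20.7 + 7.37 + 2.49 + 40.4 = 70.96 Ω.
By the voltage-divider rule, V = 5.66 × 20.70/70.96 = 1.651 mV.

V ≈ 1.65 mV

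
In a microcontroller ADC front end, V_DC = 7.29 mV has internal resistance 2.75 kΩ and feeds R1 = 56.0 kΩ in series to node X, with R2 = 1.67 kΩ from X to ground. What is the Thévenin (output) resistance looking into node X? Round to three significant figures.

R1' = 2.75 + 56.0 = 58.75 kΩ (source resistance + R1).
Looking into X with the source shorted: R_th = R1'·R2/(R1'+R2) = 58.75 × 1.67/60.42 = 1.624 kΩ.

R_th ≈ 1.62 kΩ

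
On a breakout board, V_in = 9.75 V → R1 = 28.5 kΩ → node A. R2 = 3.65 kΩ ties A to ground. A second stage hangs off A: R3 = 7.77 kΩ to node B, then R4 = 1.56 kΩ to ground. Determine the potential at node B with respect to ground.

Node A sees R2 in parallel with the series input of stage 2, R3 + R4 = 9.330 kΩ.
Effective lower resistance at A: R2 ‖ 9.330 = 2.624 kΩ.
V_A = 9.75 × 2.624/(28.5 + 2.624) = 0.8219 V.
Then the unloaded second divider: V_B = V_A × R4/(R3+R4) = 0.8219 × 0.1672 = 0.1374 V.

V_B ≈ 0.137 V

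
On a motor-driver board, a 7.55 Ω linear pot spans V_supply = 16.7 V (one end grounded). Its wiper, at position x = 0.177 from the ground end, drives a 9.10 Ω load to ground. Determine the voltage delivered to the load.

V_out ≈ 2.64 V

The pot divides into 6.214 Ω above the wiper and 1.336 Ω below.
(x·R_p) ‖ R_L = 1.165 Ω.
Loaded-divider output: V_out = 16.7 × 0.1579 = 2.637 V.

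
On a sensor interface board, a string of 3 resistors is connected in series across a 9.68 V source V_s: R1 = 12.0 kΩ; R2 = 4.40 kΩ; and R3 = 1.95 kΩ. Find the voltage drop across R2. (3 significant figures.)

ΣR = 12.0 + 4.40 + 1.95 = 18.35 kΩ.
Voltage divider: V = V_s · (4.400 / 18.35) = 9.68 × 0.2398 = 2.321 V.

V ≈ 2.32 V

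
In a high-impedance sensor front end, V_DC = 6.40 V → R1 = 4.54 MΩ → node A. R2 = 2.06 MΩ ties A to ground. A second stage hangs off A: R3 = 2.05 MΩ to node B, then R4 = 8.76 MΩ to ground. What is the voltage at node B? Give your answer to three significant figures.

The second stage (R3 + R4 = 10.81 MΩ) loads node A in parallel with R2.
Effective lower resistance at A: R2 ‖ 10.81 = 1.730 MΩ.
So V_A = 6.40 × 0.2759 = 1.766 V.
Then the unloaded second divider: V_B = V_A × R4/(R3+R4) = 1.766 × 0.8104 = 1.431 V.

V_B ≈ 1.43 V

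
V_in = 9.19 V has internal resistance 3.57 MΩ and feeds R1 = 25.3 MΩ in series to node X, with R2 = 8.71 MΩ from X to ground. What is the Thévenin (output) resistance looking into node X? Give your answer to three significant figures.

R_th ≈ 6.69 MΩ

R1' = 3.57 + 25.3 = 28.87 MΩ (source resistance + R1).
With V_in suppressed (replaced by a short), R_th = R1' ‖ R2 = (28.87 × 8.71)/(28.87 + 8.71) = 6.691 MΩ.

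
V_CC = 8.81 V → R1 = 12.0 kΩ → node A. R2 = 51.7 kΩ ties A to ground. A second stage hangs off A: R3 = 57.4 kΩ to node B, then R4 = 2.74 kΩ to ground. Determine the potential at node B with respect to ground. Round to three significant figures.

V_B ≈ 0.280 V

Looking into the second stage from A: R3 + R4 = 60.14 kΩ appears in parallel with R2.
R2 ‖ (R3+R4) = 27.80 kΩ.
First divider: V_A = V_CC · 27.80/(12.0 + 27.80) = 6.154 V.
Then the unloaded second divider: V_B = V_A × R4/(R3+R4) = 6.154 × 0.04556 = 0.2804 V.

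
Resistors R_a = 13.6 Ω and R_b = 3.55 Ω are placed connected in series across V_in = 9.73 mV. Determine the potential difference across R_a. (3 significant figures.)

Total series resistance ΣR = 13.6 + 3.55 = 17.15 Ω.
Voltage divider: V = V_in · (13.60 / 17.15) = 9.73 × 0.7930 = 7.716 mV.

V ≈ 7.72 mV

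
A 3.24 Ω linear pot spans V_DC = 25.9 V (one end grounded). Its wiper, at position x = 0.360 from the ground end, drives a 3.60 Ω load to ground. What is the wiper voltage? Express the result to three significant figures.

V_out ≈ 7.72 V

Lower segment x·R_p = 1.166 Ω; upper segment (1−x)·R_p = 2.074 Ω.
R_L loads the lower segment: effective lower R = 0.8810 Ω.
Then V_out = V_DC · 0.8810/(2.074 + 0.8810) = 7.723 V.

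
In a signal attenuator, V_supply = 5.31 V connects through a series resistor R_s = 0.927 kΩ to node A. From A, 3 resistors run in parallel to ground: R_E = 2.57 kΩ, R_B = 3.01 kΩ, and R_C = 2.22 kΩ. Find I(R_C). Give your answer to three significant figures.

I ≈ 1.15 mA

Equivalent of the parallel group: R_p = 0.8534 kΩ.
Node voltage V_A = V_supply · R_p/(R_s + R_p) = 5.31 × 0.4793 = 2.545 V.
Branch current I = V_A/R_C = 2.545/2.22 = 1.147 mA.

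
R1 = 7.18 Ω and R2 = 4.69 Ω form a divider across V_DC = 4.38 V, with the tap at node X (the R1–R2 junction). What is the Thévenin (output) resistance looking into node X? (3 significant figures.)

R_th ≈ 2.84 Ω

Zeroing V_DC shorts the top of R1 to ground, so R_th = R1 ‖ R2 = 2.837 Ω.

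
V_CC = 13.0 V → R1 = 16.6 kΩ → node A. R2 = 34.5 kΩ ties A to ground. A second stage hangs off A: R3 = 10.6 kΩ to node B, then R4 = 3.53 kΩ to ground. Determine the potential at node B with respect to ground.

The second stage (R3 + R4 = 14.13 kΩ) loads node A in parallel with R2.
R2 ‖ (R3+R4) = 10.02 kΩ.
So V_A = 13.0 × 0.3765 = 4.895 V.
Then the unloaded second divider: V_B = V_A × R4/(R3+R4) = 4.895 × 0.2498 = 1.223 V.

V_B ≈ 1.22 V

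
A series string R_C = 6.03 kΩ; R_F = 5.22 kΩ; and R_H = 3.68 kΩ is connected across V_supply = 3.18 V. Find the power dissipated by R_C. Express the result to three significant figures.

P ≈ 0.274 mW

Series current I = V_supply/ΣR = 3.18/14.93 = 0.2130 mA.
V(R_C) = I·R = 1.284 V; P = V·I = 1.284 × 0.2130 = 0.2736 mW.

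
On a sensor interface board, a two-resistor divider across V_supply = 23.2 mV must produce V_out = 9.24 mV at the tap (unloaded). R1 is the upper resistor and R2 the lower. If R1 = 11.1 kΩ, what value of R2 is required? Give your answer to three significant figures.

V_out/V_supply = R2/(R1+R2) = 0.3983.
Rearranging, R2 = R1·k/(1−k) = 11.1 × 0.6619 = 7.347 kΩ.

R2 ≈ 7.35 kΩ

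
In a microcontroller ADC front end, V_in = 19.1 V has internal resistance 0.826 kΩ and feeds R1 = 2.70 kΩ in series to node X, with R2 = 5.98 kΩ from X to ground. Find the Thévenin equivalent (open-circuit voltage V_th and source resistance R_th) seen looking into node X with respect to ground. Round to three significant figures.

V_th ≈ 12.0 V, R_th ≈ 2.22 kΩ

R1' = 0.826 + 2.70 = 3.526 kΩ (source resistance + R1).
Open-circuit (no load on X): V_th = V_in · R2/(R1' + R2) = 19.1 × 5.98/(3.526 + 5.98) = 12.02 V.
With V_in suppressed (replaced by a short), R_th = R1' ‖ R2 = (3.526 × 5.98)/(3.526 + 5.98) = 2.218 kΩ.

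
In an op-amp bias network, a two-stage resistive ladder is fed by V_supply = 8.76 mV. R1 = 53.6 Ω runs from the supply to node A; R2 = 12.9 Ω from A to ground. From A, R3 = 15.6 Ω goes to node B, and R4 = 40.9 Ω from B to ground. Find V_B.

V_B ≈ 1.04 mV

Node A sees R2 in parallel with the series input of stage 2, R3 + R4 = 56.50 Ω.
R2 ‖ (R3+R4) = 10.50 Ω.
First divider: V_A = V_supply · 10.50/(53.6 + 10.50) = 1.435 mV.
Stage 2 is unloaded, so V_B = V_A · R4/(R3+R4) = 1.435 × 40.9/56.50 = 1.039 mV.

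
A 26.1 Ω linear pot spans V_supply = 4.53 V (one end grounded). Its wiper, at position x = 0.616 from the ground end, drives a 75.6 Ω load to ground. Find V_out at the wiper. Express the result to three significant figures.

Lower segment x·R_p = 16.08 Ω; upper segment (1−x)·R_p = 10.02 Ω.
(x·R_p) ‖ R_L = 13.26 Ω.
Then V_out = V_supply · 13.26/(10.02 + 13.26) = 2.580 V.

V_out ≈ 2.58 V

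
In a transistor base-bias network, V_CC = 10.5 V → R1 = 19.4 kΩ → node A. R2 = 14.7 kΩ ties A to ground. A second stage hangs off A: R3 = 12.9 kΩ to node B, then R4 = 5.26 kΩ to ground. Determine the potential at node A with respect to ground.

V_A ≈ 3.10 V

The second stage (R3 + R4 = 18.16 kΩ) loads node A in parallel with R2.
Effective lower resistance at A: R2 ‖ 18.16 = 8.124 kΩ.
First divider: V_A = V_CC · 8.124/(19.4 + 8.124) = 3.099 V.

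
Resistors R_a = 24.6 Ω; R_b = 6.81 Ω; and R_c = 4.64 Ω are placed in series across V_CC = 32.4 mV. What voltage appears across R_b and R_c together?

V ≈ 10.3 mV

ΣR = 24.6 + 6.81 + 4.64 = 36.05 Ω.
R_{R_b..R_c} = 6.81 + 4.64 = 11.45 Ω.
Voltage divider: V = V_CC · (11.45 / 36.05) = 32.4 × 0.3176 = 10.29 mV.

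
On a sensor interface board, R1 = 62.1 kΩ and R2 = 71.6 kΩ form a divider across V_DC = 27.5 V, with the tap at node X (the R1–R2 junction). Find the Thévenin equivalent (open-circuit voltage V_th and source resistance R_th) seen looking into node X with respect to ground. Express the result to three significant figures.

Open-circuit (no load on X): V_th = V_DC · R2/(R1 + R2) = 27.5 × 71.6/(62.10 + 71.6) = 14.73 V.
Looking into X with the source shorted: R_th = R1·R2/(R1+R2) = 62.10 × 71.6/133.7 = 33.26 kΩ.

V_th ≈ 14.7 V, R_th ≈ 33.3 kΩ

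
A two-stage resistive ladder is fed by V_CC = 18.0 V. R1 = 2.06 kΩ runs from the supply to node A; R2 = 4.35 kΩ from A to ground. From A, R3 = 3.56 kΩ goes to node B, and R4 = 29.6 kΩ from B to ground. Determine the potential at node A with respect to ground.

Looking into the second stage from A: R3 + R4 = 33.16 kΩ appears in parallel with R2.
R2 ‖ (R3+R4) = 3.846 kΩ.
So V_A = 18.0 × 0.6512 = 11.72 V.

V_A ≈ 11.7 V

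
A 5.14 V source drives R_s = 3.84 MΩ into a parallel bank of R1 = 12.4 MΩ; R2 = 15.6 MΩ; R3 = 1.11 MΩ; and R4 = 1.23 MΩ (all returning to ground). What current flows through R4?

I ≈ 0.514 µA

Parallel bank: R_p = 1/(1/12.4 + 1/15.6 + 1/1.11 + 1/1.23) = 0.5380 MΩ.
V_A by voltage divider: V_A = 5.14 × 0.5380/(3.84 + 0.5380) = 0.6317 V.
Branch current I = V_A/R4 = 0.6317/1.23 = 0.5135 µA.
(Equivalently: I_total = 1.174 µA, then current-divider fraction G_k/ΣG = 0.4374.)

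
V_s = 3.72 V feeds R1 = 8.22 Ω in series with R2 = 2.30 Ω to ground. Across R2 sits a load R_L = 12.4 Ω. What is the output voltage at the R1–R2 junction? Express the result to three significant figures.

R2 ‖ R_L = (2.30 × 12.4)/(2.30 + 12.4) = 1.940 Ω.
Then V_out = V_s · R2'/(R1 + R2') = 3.72 × 1.940/10.16 = 0.7104 V.
(Unloaded it would be 0.813 V; the load pulls it down.)

V_out ≈ 0.710 V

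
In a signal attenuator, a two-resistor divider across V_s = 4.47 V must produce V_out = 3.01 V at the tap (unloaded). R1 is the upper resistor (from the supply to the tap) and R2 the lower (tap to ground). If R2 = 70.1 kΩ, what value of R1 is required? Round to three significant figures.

The divider ratio is R2/(R1+R2) = 3.01/4.47 = 0.6734.
So R1 = R2 · (V_s/V_out − 1) = 70.1 × (4.47/3.01 − 1) = 70.1 × 0.4850 = 34.00 kΩ.

R1 ≈ 34.0 kΩ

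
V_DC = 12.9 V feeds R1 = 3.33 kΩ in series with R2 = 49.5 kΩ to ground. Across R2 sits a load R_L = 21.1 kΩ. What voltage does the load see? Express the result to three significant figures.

V_out ≈ 10.5 V

R2 ‖ R_L = (49.5 × 21.1)/(49.5 + 21.1) = 14.79 kΩ.
Now apply the divider: V_out = 12.9 × 0.8163 = 10.53 V.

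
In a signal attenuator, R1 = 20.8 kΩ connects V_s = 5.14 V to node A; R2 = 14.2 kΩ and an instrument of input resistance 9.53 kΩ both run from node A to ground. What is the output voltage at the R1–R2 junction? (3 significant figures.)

First combine the lower leg with the load: R2 ‖ R_L = 5.703 kΩ.
Then V_out = V_s · R2'/(R1 + R2') = 5.14 × 5.703/26.50 = 1.106 V.

V_out ≈ 1.11 V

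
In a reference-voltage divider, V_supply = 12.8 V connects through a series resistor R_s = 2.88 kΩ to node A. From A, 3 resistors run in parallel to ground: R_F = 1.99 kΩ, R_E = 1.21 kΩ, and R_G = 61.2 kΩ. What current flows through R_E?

I ≈ 2.17 mA

Combine the parallel branches: R_p = (1/1.99 + 1/1.21 + 1/61.2)⁻¹ = 0.7433 kΩ.
V_A = 12.8 × 0.7433/3.623 = 2.626 V.
Branch current I = V_A/R_E = 2.626/1.21 = 2.170 mA.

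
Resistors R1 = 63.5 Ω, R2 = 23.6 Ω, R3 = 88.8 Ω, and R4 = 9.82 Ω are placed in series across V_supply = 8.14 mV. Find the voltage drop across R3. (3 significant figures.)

Series total: ΣR = 63.5 + 23.6 + 88.8 + 9.82 = 185.7 Ω.
By the voltage-divider rule, V = 8.14 × 88.80/185.7 = 3.892 mV.

V ≈ 3.89 mV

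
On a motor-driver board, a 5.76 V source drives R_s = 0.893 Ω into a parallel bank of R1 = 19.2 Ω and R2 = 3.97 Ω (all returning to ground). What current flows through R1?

Parallel bank: R_p = 1/(1/19.2 + 1/3.97) = 3.290 Ω.
V_A = 5.76 × 3.290/4.183 = 4.530 V.
Branch current I = V_A/R1 = 4.530/19.2 = 0.2360 A.

I ≈ 0.236 A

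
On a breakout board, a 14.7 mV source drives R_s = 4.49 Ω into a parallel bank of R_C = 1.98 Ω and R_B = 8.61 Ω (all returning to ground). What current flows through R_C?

I ≈ 1.96 mA

Parallel bank: R_p = 1/(1/1.98 + 1/8.61) = 1.610 Ω.
V_A by voltage divider: V_A = 14.7 × 1.610/(4.49 + 1.610) = 3.879 mV.
I(R_C) = V_A / R_C = 3.879/1.98 = 1.959 mA.
(Equivalently: I_total = 2.410 mA, then current-divider fraction G_k/ΣG = 0.8130.)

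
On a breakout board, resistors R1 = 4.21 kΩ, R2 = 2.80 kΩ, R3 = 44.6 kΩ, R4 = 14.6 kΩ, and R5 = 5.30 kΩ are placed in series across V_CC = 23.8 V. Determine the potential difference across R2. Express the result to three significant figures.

V ≈ 0.932 V

ΣR = 4.21 + 2.80 + 44.6 + 14.6 + 5.30 = 71.51 kΩ.
By the voltage-divider rule, V = 23.8 × 2.800/71.51 = 0.9319 V.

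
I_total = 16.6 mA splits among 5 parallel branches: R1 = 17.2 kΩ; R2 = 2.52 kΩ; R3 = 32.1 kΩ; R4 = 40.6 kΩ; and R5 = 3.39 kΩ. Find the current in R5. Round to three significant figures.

I ≈ 6.08 mA

Conductances: ΣG = 1/17.2 + 1/2.52 + 1/32.1 + 1/40.6 + 1/3.39 = 0.8057 (1/kΩ).
R5 takes the fraction G_k/ΣG = 0.2950/0.8057 = 0.3661, so I = 16.6 × 0.3661 = 6.077 mA.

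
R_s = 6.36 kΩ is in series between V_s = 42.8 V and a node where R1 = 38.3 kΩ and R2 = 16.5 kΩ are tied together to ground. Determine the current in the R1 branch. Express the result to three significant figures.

I ≈ 0.720 mA

Equivalent of the parallel group: R_p = 11.53 kΩ.
V_A = 42.8 × 11.53/17.89 = 27.59 V.
I(R1) = V_A / R1 = 27.59/38.3 = 0.7203 mA.
(Equivalently: I_total = 2.392 mA, then current-divider fraction G_k/ΣG = 0.3011.)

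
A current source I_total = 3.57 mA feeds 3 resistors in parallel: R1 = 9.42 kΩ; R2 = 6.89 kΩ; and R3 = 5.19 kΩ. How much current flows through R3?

Total conductance ΣG = 1/9.42 + 1/6.89 + 1/5.19 = 0.4440 (units of 1/kΩ).
Current divider: I(R3) = I_total · G_k/ΣG = 3.57 × (0.1927/0.4440) = 3.57 × 0.4340 = 1.549 mA.

I ≈ 1.55 mA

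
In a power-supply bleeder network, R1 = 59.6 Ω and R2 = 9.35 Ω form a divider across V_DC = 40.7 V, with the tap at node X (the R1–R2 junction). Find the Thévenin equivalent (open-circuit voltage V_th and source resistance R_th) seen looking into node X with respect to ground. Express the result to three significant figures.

V_th ≈ 5.52 V, R_th ≈ 8.08 Ω

V_th is the unloaded tap voltage: V_DC · R2/(R1+R2) = 40.7 × 0.1356 = 5.519 V.
Looking into X with the source shorted: R_th = R1·R2/(R1+R2) = 59.60 × 9.35/68.95 = 8.082 Ω.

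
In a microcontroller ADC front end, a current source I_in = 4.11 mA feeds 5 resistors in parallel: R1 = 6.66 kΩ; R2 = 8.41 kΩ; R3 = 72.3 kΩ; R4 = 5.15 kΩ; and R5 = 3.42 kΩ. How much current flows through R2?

I ≈ 0.635 mA

ΣG = 1/6.66 + 1/8.41 + 1/72.3 + 1/5.15 + 1/3.42 = 0.7695.
R2 takes the fraction G_k/ΣG = 0.1189/0.7695 = 0.1545, so I = 4.11 × 0.1545 = 0.6351 mA.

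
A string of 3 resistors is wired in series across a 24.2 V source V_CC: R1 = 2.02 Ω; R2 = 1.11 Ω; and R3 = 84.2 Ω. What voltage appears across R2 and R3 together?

V ≈ 23.6 V

Series total: ΣR = 2.02 + 1.11 + 84.2 = 87.33 Ω.
R_{R2..R3} = 1.11 + 84.2 = 85.31 Ω.
By the voltage-divider rule, V = 24.2 × 85.31/87.33 = 23.64 V.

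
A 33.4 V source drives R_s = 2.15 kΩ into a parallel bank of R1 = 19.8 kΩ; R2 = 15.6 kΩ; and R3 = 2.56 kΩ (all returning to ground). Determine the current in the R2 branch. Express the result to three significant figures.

I ≈ 1.03 mA

Equivalent of the parallel group: R_p = 1.979 kΩ.
V_A = 33.4 × 1.979/4.129 = 16.01 V.
Branch current I = V_A/R2 = 16.01/15.6 = 1.026 mA.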